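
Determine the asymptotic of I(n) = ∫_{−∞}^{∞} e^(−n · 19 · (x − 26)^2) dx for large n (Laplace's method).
I(n) = sqrt(π/(19n))

Here φ(x) = 19 · (x − 26)^2 has its unique minimum at x* = 26 with φ(x*) = 0 and φ''(x*) = 38. Laplace's method gives
  I(n) ~ e^(−n φ(x*)) · sqrt(2π / (n · φ''(x*))) = sqrt(2π / (38n)) = sqrt(π/(19n)).
This is exact: substituting u = (x − 26)·sqrt(19n) gives I(n) = (1/sqrt(19n)) ∫_{−∞}^{∞} e^(−u^2) du = sqrt(π/(19n)).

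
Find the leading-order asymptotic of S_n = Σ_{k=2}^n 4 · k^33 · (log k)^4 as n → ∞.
S_n ~ 2 · n^34 · (log n)^4 / 17

By integral comparison, S_n = ∫_1^n 4 · x^33 · (log x)^4 dx + O(n^33 · (log n)^4). For the integral, the leading term of ∫_1^n x^33 (log x)^4 dx is n^34/34 · (log n)^4 (by repeated integration by parts; each step lowers the log-exponent and produces a relatively O(1/log n) correction). Hence S_n ~ 2 · n^34 · (log n)^4 / 17.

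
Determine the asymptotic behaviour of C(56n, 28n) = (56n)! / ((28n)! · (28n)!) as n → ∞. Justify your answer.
C(56n, 28n) ~ (4)^(28n) · sqrt(1/(π·28n))

Write N = 28n. Apply Stirling to each factorial:
  (2N)! ~ sqrt(2π·2N) · (2N/e)^(2N),
  N! ~ sqrt(2π N) · (N/e)^N,
  (1N)! ~ sqrt(2π·1N) · (1N/e)^(1N).
The exponential factors combine to (2N)^(2N) / (N^N · (1N)^(1N)) = 2^(2N)/1^(1N) = (2^2/1^1)^N = (4)^N.
The square-root prefactors combine to sqrt(2π·2N) / (sqrt(2π N)·sqrt(2π·1N)) = sqrt(2 / (2π·1·N)) = sqrt(1/(π·28n)).
Substituting N = 28n: C(56n, 28n) ~ (4)^(28n) · sqrt(1/(π·28n)).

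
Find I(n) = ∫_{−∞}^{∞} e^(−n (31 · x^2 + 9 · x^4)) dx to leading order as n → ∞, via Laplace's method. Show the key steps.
I(n) ~ sqrt(π/(31n))

φ(x) = 31 · x^2 + 9 · x^4 has its unique global minimum at x* = 0 (since φ'(x) = 62x + 36x^3 = 0 only at x = 0 for real x with both coefficients positive, and φ → ∞ as |x| → ∞). At x* = 0, φ(0) = 0 and φ''(0) = 62. Laplace's method then gives
  I(n) ~ sqrt(2π / (n · φ''(0))) · e^(−n φ(0)) = sqrt(2π / (62n)) = sqrt(π/(31n)).
The 9 · x^4 term contributes only at subleading order (an O(1/n) relative correction).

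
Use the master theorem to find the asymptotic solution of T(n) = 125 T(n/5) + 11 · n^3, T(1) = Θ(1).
T(n) = Θ(n^3 log n)

log_5 125 = 3, and f(n) = 11 · n^3 = Θ(n^(log_5 125)). This is Case 2 of the master theorem: T(n) = Θ(f(n) · log n) = Θ(n^3 log n).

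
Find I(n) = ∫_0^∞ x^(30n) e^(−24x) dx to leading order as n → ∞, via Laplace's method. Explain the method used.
I(n) ~ (sqrt(2π·30n) / 24) · (30n/(24e))^(30n)

Write the integrand as exp(30n ln x − 24x) and set f(x) = 30n ln x − 24x. Then f'(x) = 30n/x − 24 = 0 at x* = 30n/24, and f''(x*) = −30n/x*^2 = −24^2/(30n). Laplace's method (interior maximum) gives
  I(n) ~ e^(f(x*)) · sqrt(2π / |f''(x*)|)
        = exp(30n ln(30n/24) − 30n) · sqrt(2π · 30n / 24^2)
        = (30n/24)^(30n) e^(−30n) · sqrt(2π·30n) / 24
        = (sqrt(2π·30n) / 24) · (30n/(24e))^(30n).
This matches Γ(30n+1)/24^(30n+1) with Stirling applied to Γ.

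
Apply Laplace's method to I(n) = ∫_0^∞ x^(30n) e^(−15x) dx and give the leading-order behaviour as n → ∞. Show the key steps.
I(n) ~ (sqrt(2π·30n) / 15) · (30n/(15e))^(30n)

Write the integrand as exp(30n ln x − 15x) and set f(x) = 30n ln x − 15x. Then f'(x) = 30n/x − 15 = 0 at x* = 30n/15, and f''(x*) = −30n/x*^2 = −15^2/(30n). Laplace's method (interior maximum) gives
  I(n) ~ e^(f(x*)) · sqrt(2π / |f''(x*)|)
        = exp(30n ln(30n/15) − 30n) · sqrt(2π · 30n / 15^2)
        = (30n/15)^(30n) e^(−30n) · sqrt(2π·30n) / 15
        = (sqrt(2π·30n) / 15) · (30n/(15e))^(30n).
This matches Γ(30n+1)/15^(30n+1) with Stirling applied to Γ.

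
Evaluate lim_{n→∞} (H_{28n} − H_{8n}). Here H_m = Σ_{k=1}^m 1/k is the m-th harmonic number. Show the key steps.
lim = ln(28/8) = ln(7/2)

Euler-Maclaurin gives H_m = ln m + γ + 1/(2m) + O(1/m^2). The γ and O(1/m) terms cancel in the difference:
  H_{28n} − H_{8n} = ln(28n) − ln(8n) + O(1/n) = ln(28/8) + O(1/n).
Hence the limit is ln(28/8) = ln(7/2).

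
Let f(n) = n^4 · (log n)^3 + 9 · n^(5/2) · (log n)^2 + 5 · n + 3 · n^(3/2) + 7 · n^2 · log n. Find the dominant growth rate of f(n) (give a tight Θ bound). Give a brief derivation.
f(n) ∈ Θ(n^4 · (log n)^3)

Compare the terms by growth order. For large n, n^a · (log n)^b dominates n^a' · (log n)^b' iff a > a', or (a = a' and b > b'). Ranking the 5 terms shows the dominant one is n^4 · (log n)^3. Hence f(n) ∈ Θ(n^4 · (log n)^3).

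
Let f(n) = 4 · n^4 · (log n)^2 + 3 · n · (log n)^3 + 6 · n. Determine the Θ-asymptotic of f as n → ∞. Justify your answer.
f(n) ∈ Θ(n^4 · (log n)^2)

Compare the terms by growth order. For large n, n^a · (log n)^b dominates n^a' · (log n)^b' iff a > a', or (a = a' and b > b'). Ranking the 3 terms shows the dominant one is 4 · n^4 · (log n)^2. Hence f(n) ∈ Θ(n^4 · (log n)^2).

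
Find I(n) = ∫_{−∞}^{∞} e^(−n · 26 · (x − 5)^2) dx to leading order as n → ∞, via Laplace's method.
I(n) = sqrt(π/(26n))

Here φ(x) = 26 · (x − 5)^2 has its unique minimum at x* = 5 with φ(x*) = 0 and φ''(x*) = 52. Laplace's method gives
  I(n) ~ e^(−n φ(x*)) · sqrt(2π / (n · φ''(x*))) = sqrt(2π / (52n)) = sqrt(π/(26n)).
This is exact: substituting u = (x − 5)·sqrt(26n) gives I(n) = (1/sqrt(26n)) ∫_{−∞}^{∞} e^(−u^2) du = sqrt(π/(26n)).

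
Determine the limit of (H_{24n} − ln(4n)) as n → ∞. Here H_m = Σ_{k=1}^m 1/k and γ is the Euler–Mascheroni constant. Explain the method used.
lim = ln 6 + γ

By Euler-Maclaurin, H_m = ln m + γ + O(1/m). So
  H_{24n} − ln(4n) = ln(24n) + γ − ln(4n) + O(1/n)
                       = ln(24/4) + γ + O(1/n).
Hence the limit is ln(24/4) + γ (= ln 6).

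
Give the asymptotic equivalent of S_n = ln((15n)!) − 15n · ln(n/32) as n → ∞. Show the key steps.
S_n ~ 15n · (ln 480 − 1) + O(ln n)

Stirling: ln((15n)!) = 15n ln(15n) − 15n + O(ln n).
  S_n = 15n ln(15n) − 15n − 15n ln(n/32) + O(ln n)
      = 15n ln(15n) − 15n ln n + 15n ln 32 − 15n + O(ln n)
      = 15n ln 15 + 15n ln 32 − 15n + O(ln n)
      = 15n (ln 480 − 1) + O(ln n).
Numerically ln(480) − 1 ≈ 5.1738.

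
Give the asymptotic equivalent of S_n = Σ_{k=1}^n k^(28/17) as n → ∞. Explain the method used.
S_n ~ (17/45) · n^(45/17)

Integral comparison: Σ_{k=1}^n k^(28/17) = ∫_0^n x^(28/17) dx + O(n^(28/17)). The integral is n^(1 + 28/17) / (1 + 28/17) = n^((28+17)/17) / ((28+17)/17) = (17/45) · n^(45/17).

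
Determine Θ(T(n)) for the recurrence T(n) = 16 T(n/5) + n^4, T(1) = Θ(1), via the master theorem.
T(n) = Θ(n^4)

log_5 16 ≈ 1.723. f(n) = n^4 dominates n^(log_5 16) since 4 > 1.723, and the regularity condition a·f(n/b) = 16·(n/5)^4 = (16/625)·n^4 ≤ c·f(n) holds with c = 16/625 ≈ 0.0256 < 1. So this is Case 3: T(n) = Θ(f(n)) = Θ(n^4).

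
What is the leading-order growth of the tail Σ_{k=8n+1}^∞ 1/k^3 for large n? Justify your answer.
Σ_{k>8n} 1/k^3 ~ 1/(2 · (8n)^2)

Compare to the integral: ∫_{8n}^∞ x^(−3) dx = [−x^(−2)/2]_{8n}^∞ = 1/((3−1)·(8n)^2). Euler-Maclaurin then gives
  Σ_{k>8n} 1/k^3 = ∫_{8n}^∞ dx/x^3 − 1/(2·(8n)^3) + O(1/(8n)^4).
(Equivalently this is ζ(3) − Σ_{k≤8n} 1/k^3.)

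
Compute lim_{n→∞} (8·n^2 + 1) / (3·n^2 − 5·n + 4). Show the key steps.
lim = 8/3

For large n the leading n^2 terms dominate both numerator and denominator. Dividing top and bottom by n^2, every other term tends to 0, leaving 8/3.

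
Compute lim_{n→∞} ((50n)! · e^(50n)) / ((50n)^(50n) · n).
lim = 0

Stirling: (50n)! ~ sqrt(2π·50n) · (50n/e)^(50n). Hence
  (50n)! · e^(50n) / (50n)^(50n) ~ sqrt(2π·50n).
Dividing by n: sqrt(2π·50n) / n = sqrt(2π·50) · n^((1−2)/2), so the expression behaves like sqrt(2π·50) · n^((1−2)/2) → 0.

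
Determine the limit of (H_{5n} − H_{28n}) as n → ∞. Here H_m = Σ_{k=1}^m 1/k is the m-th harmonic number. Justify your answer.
lim = ln(5/28)

Euler-Maclaurin gives H_m = ln m + γ + 1/(2m) + O(1/m^2). The γ and O(1/m) terms cancel in the difference:
  H_{5n} − H_{28n} = ln(5n) − ln(28n) + O(1/n) = ln(5/28) + O(1/n).
Hence the limit is ln(5/28).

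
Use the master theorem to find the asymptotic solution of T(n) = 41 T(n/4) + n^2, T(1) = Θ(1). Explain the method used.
T(n) = Θ(n^(log_4 41))

Master theorem: compare f(n) = n^2 to n^(log_4 41) where log_4 41 ≈ 2.679. Since 2 < log_4 41, we have f(n) = O(n^(log_4 41 − ε)) for some ε > 0 — Case 1. Hence T(n) = Θ(n^(log_4 41)).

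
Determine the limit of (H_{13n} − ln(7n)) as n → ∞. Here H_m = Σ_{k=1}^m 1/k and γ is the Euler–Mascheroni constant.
lim = ln(13/7) + γ

By Euler-Maclaurin, H_m = ln m + γ + O(1/m). So
  H_{13n} − ln(7n) = ln(13n) + γ − ln(7n) + O(1/n)
                       = ln(13/7) + γ + O(1/n).
Hence the limit is ln(13/7) + γ.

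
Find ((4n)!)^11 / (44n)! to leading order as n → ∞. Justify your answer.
((4n)!)^11/(44n)! ~ ((2π·4n)^(10/2) / sqrt(11)) · 11^(−11·4n)  →  0

Write N = 4n. Stirling: N! ~ sqrt(2π N)(N/e)^N and (11N)! ~ sqrt(2π·11N)·(11N/e)^(11N).
  (N!)^11/(11N)! ~ (2π N)^(11/2) (N/e)^(11N) / [sqrt(2π·11N) (11N/e)^(11N)]
     = (2π N)^(11/2) / sqrt(2π·11N) · (N/(11N))^(11N)
     = (2π N)^((11−1)/2) / sqrt(11) · 11^(−11N).
Since 11^11 > 1, the factor 11^(−11N) decays exponentially, so the ratio → 0. Substituting N = 4n gives the stated form.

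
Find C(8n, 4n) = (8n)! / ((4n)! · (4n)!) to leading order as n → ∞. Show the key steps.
C(8n, 4n) ~ (4)^(4n) · sqrt(1/(π·4n))

Write N = 4n. Apply Stirling to each factorial:
  (2N)! ~ sqrt(2π·2N) · (2N/e)^(2N),
  N! ~ sqrt(2π N) · (N/e)^N,
  (1N)! ~ sqrt(2π·1N) · (1N/e)^(1N).
The exponential factors combine to (2N)^(2N) / (N^N · (1N)^(1N)) = 2^(2N)/1^(1N) = (2^2/1^1)^N = (4)^N.
The square-root prefactors combine to sqrt(2π·2N) / (sqrt(2π N)·sqrt(2π·1N)) = sqrt(2 / (2π·1·N)) = sqrt(1/(π·4n)).
Substituting N = 4n: C(8n, 4n) ~ (4)^(4n) · sqrt(1/(π·4n)).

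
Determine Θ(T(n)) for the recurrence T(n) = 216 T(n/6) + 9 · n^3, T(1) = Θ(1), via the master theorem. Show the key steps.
T(n) = Θ(n^3 log n)

log_6 216 = 3, and f(n) = 9 · n^3 = Θ(n^(log_6 216)). This is Case 2 of the master theorem: T(n) = Θ(f(n) · log n) = Θ(n^3 log n).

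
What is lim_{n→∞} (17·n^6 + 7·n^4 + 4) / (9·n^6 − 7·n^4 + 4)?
lim = 17/9

For large n the leading n^6 terms dominate both numerator and denominator. Dividing top and bottom by n^6, every other term tends to 0, leaving 17/9.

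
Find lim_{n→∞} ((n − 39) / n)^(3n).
lim = e^(−117)

Rewrite as (1 − 39/n)^(3n). By the standard limit (1 + x/n)^n → e^x, we have (1 − 39/n)^n → e^(−39), and raising to the 3rd power gives e^(−117).
More precisely, ln[(1 − 39/n)^(3n)] = 3n · ln(1 − 39/n) = 3n · (-39/n + O(1/n^2)) = -117 + O(1/n) → -117.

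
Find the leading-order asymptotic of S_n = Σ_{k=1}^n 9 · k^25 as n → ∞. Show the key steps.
S_n ~ 9 · n^26 / 26

By integral comparison (Euler-Maclaurin), Σ_{k=1}^n 9 · k^25 = 9 · ∫_0^n x^25 dx + O(n^25) = 9 · n^26/26 + O(n^25). (Equivalently, Faulhaber's formula gives the same leading term.)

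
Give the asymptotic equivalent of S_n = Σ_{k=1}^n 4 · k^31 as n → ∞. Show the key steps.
S_n ~ n^32 / 8

By integral comparison (Euler-Maclaurin), Σ_{k=1}^n 4 · k^31 = 4 · ∫_0^n x^31 dx + O(n^31) = 4 · n^32/32 = n^32 / 8 + O(n^31). (Equivalently, Faulhaber's formula gives the same leading term.)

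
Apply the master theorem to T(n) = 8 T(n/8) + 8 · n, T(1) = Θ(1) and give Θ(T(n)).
T(n) = Θ(n log n)

log_8 8 = 1, and f(n) = 8 · n = Θ(n^(log_8 8)). This is Case 2 of the master theorem: T(n) = Θ(f(n) · log n) = Θ(n log n).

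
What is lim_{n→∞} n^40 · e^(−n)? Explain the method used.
lim = 0

Exponentials with base > 1 dominate every fixed polynomial: for any fixed c, n^c / e^n → 0 as n → ∞ (e.g. by the ratio test, or since e^n grows faster than any power of n). Hence n^40 · e^(−n) = n^40 / e^n → 0.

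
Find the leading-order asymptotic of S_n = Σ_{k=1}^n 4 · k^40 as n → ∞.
S_n ~ 4 · n^41 / 41

By integral comparison (Euler-Maclaurin), Σ_{k=1}^n 4 · k^40 = 4 · ∫_0^n x^40 dx + O(n^40) = 4 · n^41/41 + O(n^40). (Equivalently, Faulhaber's formula gives the same leading term.)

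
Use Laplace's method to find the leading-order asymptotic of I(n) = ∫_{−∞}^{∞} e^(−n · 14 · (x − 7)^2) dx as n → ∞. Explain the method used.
I(n) = sqrt(π/(14n))

Here φ(x) = 14 · (x − 7)^2 has its unique minimum at x* = 7 with φ(x*) = 0 and φ''(x*) = 28. Laplace's method gives
  I(n) ~ e^(−n φ(x*)) · sqrt(2π / (n · φ''(x*))) = sqrt(2π / (28n)) = sqrt(π/(14n)).
This is exact: substituting u = (x − 7)·sqrt(14n) gives I(n) = (1/sqrt(14n)) ∫_{−∞}^{∞} e^(−u^2) du = sqrt(π/(14n)).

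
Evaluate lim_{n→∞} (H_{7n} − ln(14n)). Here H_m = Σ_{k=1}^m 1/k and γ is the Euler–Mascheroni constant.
lim = −ln 2 + γ

By Euler-Maclaurin, H_m = ln m + γ + O(1/m). So
  H_{7n} − ln(14n) = ln(7n) + γ − ln(14n) + O(1/n)
                       = ln(7/14) + γ + O(1/n).
Hence the limit is ln(7/14) + γ (= −ln 2).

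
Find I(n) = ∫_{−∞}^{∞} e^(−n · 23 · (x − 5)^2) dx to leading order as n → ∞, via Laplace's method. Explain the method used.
I(n) = sqrt(π/(23n))

Here φ(x) = 23 · (x − 5)^2 has its unique minimum at x* = 5 with φ(x*) = 0 and φ''(x*) = 46. Laplace's method gives
  I(n) ~ e^(−n φ(x*)) · sqrt(2π / (n · φ''(x*))) = sqrt(2π / (46n)) = sqrt(π/(23n)).
This is exact: substituting u = (x − 5)·sqrt(23n) gives I(n) = (1/sqrt(23n)) ∫_{−∞}^{∞} e^(−u^2) du = sqrt(π/(23n)).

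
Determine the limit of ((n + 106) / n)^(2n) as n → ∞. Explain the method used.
lim = e^212

Rewrite as (1 + 106/n)^(2n). By the standard limit (1 + x/n)^n → e^x, we have (1 + 106/n)^n → e^106, and raising to the 2nd power gives e^212.
More precisely, ln[(1 + 106/n)^(2n)] = 2n · ln(1 + 106/n) = 2n · (106/n + O(1/n^2)) = 212 + O(1/n) → 212.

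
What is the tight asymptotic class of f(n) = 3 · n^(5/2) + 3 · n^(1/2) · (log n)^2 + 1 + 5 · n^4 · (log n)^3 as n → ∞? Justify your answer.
f(n) ∈ Θ(n^4 · (log n)^3)

Compare the terms by growth order. For large n, n^a · (log n)^b dominates n^a' · (log n)^b' iff a > a', or (a = a' and b > b'). Ranking the 4 terms shows the dominant one is 5 · n^4 · (log n)^3. Hence f(n) ∈ Θ(n^4 · (log n)^3).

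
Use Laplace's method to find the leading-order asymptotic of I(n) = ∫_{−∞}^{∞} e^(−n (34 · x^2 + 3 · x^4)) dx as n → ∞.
I(n) ~ sqrt(π/(34n))

φ(x) = 34 · x^2 + 3 · x^4 has its unique global minimum at x* = 0 (since φ'(x) = 68x + 12x^3 = 0 only at x = 0 for real x with both coefficients positive, and φ → ∞ as |x| → ∞). At x* = 0, φ(0) = 0 and φ''(0) = 68. Laplace's method then gives
  I(n) ~ sqrt(2π / (n · φ''(0))) · e^(−n φ(0)) = sqrt(2π / (68n)) = sqrt(π/(34n)).
The 3 · x^4 term contributes only at subleading order (an O(1/n) relative correction).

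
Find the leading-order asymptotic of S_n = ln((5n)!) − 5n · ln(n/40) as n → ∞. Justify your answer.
S_n ~ 5n · (ln 200 − 1) + O(ln n)

Stirling: ln((5n)!) = 5n ln(5n) − 5n + O(ln n).
  S_n = 5n ln(5n) − 5n − 5n ln(n/40) + O(ln n)
      = 5n ln(5n) − 5n ln n + 5n ln 40 − 5n + O(ln n)
      = 5n ln 5 + 5n ln 40 − 5n + O(ln n)
      = 5n (ln 200 − 1) + O(ln n).
Numerically ln(200) − 1 ≈ 4.2983.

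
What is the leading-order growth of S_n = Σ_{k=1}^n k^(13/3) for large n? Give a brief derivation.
S_n ~ (3/16) · n^(16/3)

Integral comparison: Σ_{k=1}^n k^(13/3) = ∫_0^n x^(13/3) dx + O(n^(13/3)). The integral is n^(1 + 13/3) / (1 + 13/3) = n^((13+3)/3) / ((13+3)/3) = (3/16) · n^(16/3).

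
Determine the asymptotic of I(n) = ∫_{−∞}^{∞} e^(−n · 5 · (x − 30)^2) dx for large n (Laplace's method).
I(n) = sqrt(π/(5n))

Here φ(x) = 5 · (x − 30)^2 has its unique minimum at x* = 30 with φ(x*) = 0 and φ''(x*) = 10. Laplace's method gives
  I(n) ~ e^(−n φ(x*)) · sqrt(2π / (n · φ''(x*))) = sqrt(2π / (10n)) = sqrt(π/(5n)).
This is exact: substituting u = (x − 30)·sqrt(5n) gives I(n) = (1/sqrt(5n)) ∫_{−∞}^{∞} e^(−u^2) du = sqrt(π/(5n)).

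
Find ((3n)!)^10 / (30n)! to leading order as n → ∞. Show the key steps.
((3n)!)^10/(30n)! ~ ((2π·3n)^(9/2) / sqrt(10)) · 10^(−10·3n)  →  0

Write N = 3n. Stirling: N! ~ sqrt(2π N)(N/e)^N and (10N)! ~ sqrt(2π·10N)·(10N/e)^(10N).
  (N!)^10/(10N)! ~ (2π N)^(10/2) (N/e)^(10N) / [sqrt(2π·10N) (10N/e)^(10N)]
     = (2π N)^(10/2) / sqrt(2π·10N) · (N/(10N))^(10N)
     = (2π N)^((10−1)/2) / sqrt(10) · 10^(−10N).
Since 10^10 > 1, the factor 10^(−10N) decays exponentially, so the ratio → 0. Substituting N = 3n gives the stated form.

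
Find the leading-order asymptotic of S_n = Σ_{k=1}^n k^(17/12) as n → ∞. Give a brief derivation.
S_n ~ (12/29) · n^(29/12)

Integral comparison: Σ_{k=1}^n k^(17/12) = ∫_0^n x^(17/12) dx + O(n^(17/12)). The integral is n^(1 + 17/12) / (1 + 17/12) = n^((17+12)/12) / ((17+12)/12) = (12/29) · n^(29/12).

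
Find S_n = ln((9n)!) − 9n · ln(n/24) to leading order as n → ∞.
S_n ~ 9n · (ln 216 − 1) + O(ln n)

Stirling: ln((9n)!) = 9n ln(9n) − 9n + O(ln n).
  S_n = 9n ln(9n) − 9n − 9n ln(n/24) + O(ln n)
      = 9n ln(9n) − 9n ln n + 9n ln 24 − 9n + O(ln n)
      = 9n ln 9 + 9n ln 24 − 9n + O(ln n)
      = 9n (ln 216 − 1) + O(ln n).
Numerically ln(216) − 1 ≈ 4.3753.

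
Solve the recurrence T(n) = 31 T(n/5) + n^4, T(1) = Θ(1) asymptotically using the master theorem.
T(n) = Θ(n^4)

log_5 31 ≈ 2.134. f(n) = n^4 dominates n^(log_5 31) since 4 > 2.134, and the regularity condition a·f(n/b) = 31·(n/5)^4 = (31/625)·n^4 ≤ c·f(n) holds with c = 31/625 ≈ 0.0496 < 1. So this is Case 3: T(n) = Θ(f(n)) = Θ(n^4).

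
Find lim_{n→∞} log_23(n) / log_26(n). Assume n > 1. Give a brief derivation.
lim = ln(26) / ln(23) = log_23(26)

Change of base: log_23(n) = ln n / ln 23 and log_26(n) = ln n / ln 26. The ratio is (ln n / ln 23) · (ln 26 / ln n) = ln 26 / ln 23, a constant independent of n. So the limit is ln 26 / ln 23 = log_23(26).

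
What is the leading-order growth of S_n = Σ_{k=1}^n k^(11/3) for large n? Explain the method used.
S_n ~ (3/14) · n^(14/3)

Integral comparison: Σ_{k=1}^n k^(11/3) = ∫_0^n x^(11/3) dx + O(n^(11/3)). The integral is n^(1 + 11/3) / (1 + 11/3) = n^((11+3)/3) / ((11+3)/3) = (3/14) · n^(14/3).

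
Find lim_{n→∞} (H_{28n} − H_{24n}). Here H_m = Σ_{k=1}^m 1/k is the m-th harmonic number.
lim = ln(28/24) = ln(7/6)

Euler-Maclaurin gives H_m = ln m + γ + 1/(2m) + O(1/m^2). The γ and O(1/m) terms cancel in the difference:
  H_{28n} − H_{24n} = ln(28n) − ln(24n) + O(1/n) = ln(28/24) + O(1/n).
Hence the limit is ln(28/24) = ln(7/6).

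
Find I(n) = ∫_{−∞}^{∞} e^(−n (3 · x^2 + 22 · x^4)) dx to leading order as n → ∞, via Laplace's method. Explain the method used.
I(n) ~ sqrt(π/(3n))

φ(x) = 3 · x^2 + 22 · x^4 has its unique global minimum at x* = 0 (since φ'(x) = 6x + 88x^3 = 0 only at x = 0 for real x with both coefficients positive, and φ → ∞ as |x| → ∞). At x* = 0, φ(0) = 0 and φ''(0) = 6. Laplace's method then gives
  I(n) ~ sqrt(2π / (n · φ''(0))) · e^(−n φ(0)) = sqrt(2π / (6n)) = sqrt(π/(3n)).
The 22 · x^4 term contributes only at subleading order (an O(1/n) relative correction).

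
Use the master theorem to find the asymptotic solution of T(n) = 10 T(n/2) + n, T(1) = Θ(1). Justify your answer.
T(n) = Θ(n^(log_2 10))

Master theorem: compare f(n) = n to n^(log_2 10) where log_2 10 ≈ 3.322. Since 1 < log_2 10, we have f(n) = O(n^(log_2 10 − ε)) for some ε > 0 — Case 1. Hence T(n) = Θ(n^(log_2 10)).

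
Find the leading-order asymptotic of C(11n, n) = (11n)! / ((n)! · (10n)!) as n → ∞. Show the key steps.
C(11n, n) ~ (285311670611/10000000000)^(n) · sqrt(11/(20π·n))

Write N = n. Apply Stirling to each factorial:
  (11N)! ~ sqrt(2π·11N) · (11N/e)^(11N),
  N! ~ sqrt(2π N) · (N/e)^N,
  (10N)! ~ sqrt(2π·10N) · (10N/e)^(10N).
The exponential factors combine to (11N)^(11N) / (N^N · (10N)^(10N)) = 11^(11N)/10^(10N) = (11^11/10^10)^N = (285311670611/10000000000)^N.
The square-root prefactors combine to sqrt(2π·11N) / (sqrt(2π N)·sqrt(2π·10N)) = sqrt(11 / (2π·10·N)) = sqrt(11/(20π·n)).
Substituting N = n: C(11n, n) ~ (285311670611/10000000000)^(n) · sqrt(11/(20π·n)).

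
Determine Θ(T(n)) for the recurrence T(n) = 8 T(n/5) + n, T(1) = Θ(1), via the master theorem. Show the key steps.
T(n) = Θ(n^(log_5 8))

Master theorem: compare f(n) = n to n^(log_5 8) where log_5 8 ≈ 1.292. Since 1 < log_5 8, we have f(n) = O(n^(log_5 8 − ε)) for some ε > 0 — Case 1. Hence T(n) = Θ(n^(log_5 8)).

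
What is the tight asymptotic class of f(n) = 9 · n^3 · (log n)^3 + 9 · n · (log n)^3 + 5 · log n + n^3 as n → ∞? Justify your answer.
f(n) ∈ Θ(n^3 · (log n)^3)

Compare the terms by growth order. For large n, n^a · (log n)^b dominates n^a' · (log n)^b' iff a > a', or (a = a' and b > b'). Ranking the 4 terms shows the dominant one is 9 · n^3 · (log n)^3. Hence f(n) ∈ Θ(n^3 · (log n)^3).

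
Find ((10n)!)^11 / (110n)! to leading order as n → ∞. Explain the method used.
((10n)!)^11/(110n)! ~ ((2π·10n)^(10/2) / sqrt(11)) · 11^(−11·10n)  →  0

Write N = 10n. Stirling: N! ~ sqrt(2π N)(N/e)^N and (11N)! ~ sqrt(2π·11N)·(11N/e)^(11N).
  (N!)^11/(11N)! ~ (2π N)^(11/2) (N/e)^(11N) / [sqrt(2π·11N) (11N/e)^(11N)]
     = (2π N)^(11/2) / sqrt(2π·11N) · (N/(11N))^(11N)
     = (2π N)^((11−1)/2) / sqrt(11) · 11^(−11N).
Since 11^11 > 1, the factor 11^(−11N) decays exponentially, so the ratio → 0. Substituting N = 10n gives the stated form.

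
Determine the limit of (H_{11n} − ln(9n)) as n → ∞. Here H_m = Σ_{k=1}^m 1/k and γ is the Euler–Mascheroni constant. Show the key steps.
lim = ln(11/9) + γ

By Euler-Maclaurin, H_m = ln m + γ + O(1/m). So
  H_{11n} − ln(9n) = ln(11n) + γ − ln(9n) + O(1/n)
                       = ln(11/9) + γ + O(1/n).
Hence the limit is ln(11/9) + γ.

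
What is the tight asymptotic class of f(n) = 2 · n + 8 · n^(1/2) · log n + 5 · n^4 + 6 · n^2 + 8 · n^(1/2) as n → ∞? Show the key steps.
f(n) ∈ Θ(n^4)

Compare the terms by growth order. For large n, n^a · (log n)^b dominates n^a' · (log n)^b' iff a > a', or (a = a' and b > b'). Ranking the 5 terms shows the dominant one is 5 · n^4. Hence f(n) ∈ Θ(n^4).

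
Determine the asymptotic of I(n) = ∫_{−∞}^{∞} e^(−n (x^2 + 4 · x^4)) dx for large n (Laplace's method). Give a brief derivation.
I(n) ~ sqrt(π/n)

φ(x) = x^2 + 4 · x^4 has its unique global minimum at x* = 0 (since φ'(x) = 2x + 16x^3 = 0 only at x = 0 for real x with both coefficients positive, and φ → ∞ as |x| → ∞). At x* = 0, φ(0) = 0 and φ''(0) = 2. Laplace's method then gives
  I(n) ~ sqrt(2π / (n · φ''(0))) · e^(−n φ(0)) = sqrt(2π / (2n)) = sqrt(π/n).
The 4 · x^4 term contributes only at subleading order (an O(1/n) relative correction).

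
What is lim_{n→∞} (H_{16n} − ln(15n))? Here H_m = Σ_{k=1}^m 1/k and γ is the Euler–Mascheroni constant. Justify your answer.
lim = ln(16/15) + γ

By Euler-Maclaurin, H_m = ln m + γ + O(1/m). So
  H_{16n} − ln(15n) = ln(16n) + γ − ln(15n) + O(1/n)
                       = ln(16/15) + γ + O(1/n).
Hence the limit is ln(16/15) + γ.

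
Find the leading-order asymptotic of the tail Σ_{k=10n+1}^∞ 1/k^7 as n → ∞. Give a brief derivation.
Σ_{k>10n} 1/k^7 ~ 1/(6 · (10n)^6)

Compare to the integral: ∫_{10n}^∞ x^(−7) dx = [−x^(−6)/6]_{10n}^∞ = 1/((7−1)·(10n)^6). Euler-Maclaurin then gives
  Σ_{k>10n} 1/k^7 = ∫_{10n}^∞ dx/x^7 − 1/(2·(10n)^7) + O(1/(10n)^8).
(Equivalently this is ζ(7) − Σ_{k≤10n} 1/k^7.)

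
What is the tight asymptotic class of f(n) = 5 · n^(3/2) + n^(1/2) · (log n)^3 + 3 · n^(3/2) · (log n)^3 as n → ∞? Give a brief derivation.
f(n) ∈ Θ(n^(3/2) · (log n)^3)

Compare the terms by growth order. For large n, n^a · (log n)^b dominates n^a' · (log n)^b' iff a > a', or (a = a' and b > b'). Ranking the 3 terms shows the dominant one is 3 · n^(3/2) · (log n)^3. Hence f(n) ∈ Θ(n^(3/2) · (log n)^3).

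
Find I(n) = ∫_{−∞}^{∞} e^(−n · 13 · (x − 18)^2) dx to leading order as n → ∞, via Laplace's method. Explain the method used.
I(n) = sqrt(π/(13n))

Here φ(x) = 13 · (x − 18)^2 has its unique minimum at x* = 18 with φ(x*) = 0 and φ''(x*) = 26. Laplace's method gives
  I(n) ~ e^(−n φ(x*)) · sqrt(2π / (n · φ''(x*))) = sqrt(2π / (26n)) = sqrt(π/(13n)).
This is exact: substituting u = (x − 18)·sqrt(13n) gives I(n) = (1/sqrt(13n)) ∫_{−∞}^{∞} e^(−u^2) du = sqrt(π/(13n)).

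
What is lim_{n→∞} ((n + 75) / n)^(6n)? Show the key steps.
lim = e^450

Rewrite as (1 + 75/n)^(6n). By the standard limit (1 + x/n)^n → e^x, we have (1 + 75/n)^n → e^75, and raising to the 6th power gives e^450.
More precisely, ln[(1 + 75/n)^(6n)] = 6n · ln(1 + 75/n) = 6n · (75/n + O(1/n^2)) = 450 + O(1/n) → 450.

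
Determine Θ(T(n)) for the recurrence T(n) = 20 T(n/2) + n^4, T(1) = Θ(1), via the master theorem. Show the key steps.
T(n) = Θ(n^(log_2 20))

Master theorem: compare f(n) = n^4 to n^(log_2 20) where log_2 20 ≈ 4.322. Since 4 < log_2 20, we have f(n) = O(n^(log_2 20 − ε)) for some ε > 0 — Case 1. Hence T(n) = Θ(n^(log_2 20)).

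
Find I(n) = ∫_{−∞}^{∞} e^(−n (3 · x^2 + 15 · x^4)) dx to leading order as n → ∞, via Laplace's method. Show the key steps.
I(n) ~ sqrt(π/(3n))

φ(x) = 3 · x^2 + 15 · x^4 has its unique global minimum at x* = 0 (since φ'(x) = 6x + 60x^3 = 0 only at x = 0 for real x with both coefficients positive, and φ → ∞ as |x| → ∞). At x* = 0, φ(0) = 0 and φ''(0) = 6. Laplace's method then gives
  I(n) ~ sqrt(2π / (n · φ''(0))) · e^(−n φ(0)) = sqrt(2π / (6n)) = sqrt(π/(3n)).
The 15 · x^4 term contributes only at subleading order (an O(1/n) relative correction).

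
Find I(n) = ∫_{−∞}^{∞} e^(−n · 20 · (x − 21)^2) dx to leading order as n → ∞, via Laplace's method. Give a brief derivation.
I(n) = sqrt(π/(20n))

Here φ(x) = 20 · (x − 21)^2 has its unique minimum at x* = 21 with φ(x*) = 0 and φ''(x*) = 40. Laplace's method gives
  I(n) ~ e^(−n φ(x*)) · sqrt(2π / (n · φ''(x*))) = sqrt(2π / (40n)) = sqrt(π/(20n)).
This is exact: substituting u = (x − 21)·sqrt(20n) gives I(n) = (1/sqrt(20n)) ∫_{−∞}^{∞} e^(−u^2) du = sqrt(π/(20n)).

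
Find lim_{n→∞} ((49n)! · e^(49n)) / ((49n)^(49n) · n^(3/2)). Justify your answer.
lim = 0

Stirling: (49n)! ~ sqrt(2π·49n) · (49n/e)^(49n). Hence
  (49n)! · e^(49n) / (49n)^(49n) ~ sqrt(2π·49n).
Dividing by n^(3/2): sqrt(2π·49n) / n^(3/2) = sqrt(2π·49) · n^((1−3)/2), so the expression behaves like sqrt(2π·49) · n^((1−3)/2) → 0.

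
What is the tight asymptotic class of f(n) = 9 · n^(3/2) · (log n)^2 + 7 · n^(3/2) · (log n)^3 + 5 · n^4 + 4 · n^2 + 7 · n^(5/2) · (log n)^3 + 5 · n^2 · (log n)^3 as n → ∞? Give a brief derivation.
f(n) ∈ Θ(n^4)

Compare the terms by growth order. For large n, n^a · (log n)^b dominates n^a' · (log n)^b' iff a > a', or (a = a' and b > b'). Ranking the 6 terms shows the dominant one is 5 · n^4. Hence f(n) ∈ Θ(n^4).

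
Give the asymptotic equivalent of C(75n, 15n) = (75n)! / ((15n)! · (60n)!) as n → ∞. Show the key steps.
C(75n, 15n) ~ (3125/256)^(15n) · sqrt(5/(8π·15n))

Write N = 15n. Apply Stirling to each factorial:
  (5N)! ~ sqrt(2π·5N) · (5N/e)^(5N),
  N! ~ sqrt(2π N) · (N/e)^N,
  (4N)! ~ sqrt(2π·4N) · (4N/e)^(4N).
The exponential factors combine to (5N)^(5N) / (N^N · (4N)^(4N)) = 5^(5N)/4^(4N) = (5^5/4^4)^N = (3125/256)^N.
The square-root prefactors combine to sqrt(2π·5N) / (sqrt(2π N)·sqrt(2π·4N)) = sqrt(5 / (2π·4·N)) = sqrt(5/(8π·15n)).
Substituting N = 15n: C(75n, 15n) ~ (3125/256)^(15n) · sqrt(5/(8π·15n)).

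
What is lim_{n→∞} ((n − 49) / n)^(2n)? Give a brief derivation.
lim = e^(−98)

Rewrite as (1 − 49/n)^(2n). By the standard limit (1 + x/n)^n → e^x, we have (1 − 49/n)^n → e^(−49), and raising to the 2nd power gives e^(−98).
More precisely, ln[(1 − 49/n)^(2n)] = 2n · ln(1 − 49/n) = 2n · (-49/n + O(1/n^2)) = -98 + O(1/n) → -98.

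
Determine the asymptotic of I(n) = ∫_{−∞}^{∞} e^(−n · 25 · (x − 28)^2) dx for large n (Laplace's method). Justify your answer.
I(n) = sqrt(π/(25n))

Here φ(x) = 25 · (x − 28)^2 has its unique minimum at x* = 28 with φ(x*) = 0 and φ''(x*) = 50. Laplace's method gives
  I(n) ~ e^(−n φ(x*)) · sqrt(2π / (n · φ''(x*))) = sqrt(2π / (50n)) = sqrt(π/(25n)).
This is exact: substituting u = (x − 28)·sqrt(25n) gives I(n) = (1/sqrt(25n)) ∫_{−∞}^{∞} e^(−u^2) du = sqrt(π/(25n)).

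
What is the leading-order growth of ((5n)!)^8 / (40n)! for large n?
((5n)!)^8/(40n)! ~ ((2π·5n)^(7/2) / sqrt(8)) · 8^(−8·5n)  →  0

Write N = 5n. Stirling: N! ~ sqrt(2π N)(N/e)^N and (8N)! ~ sqrt(2π·8N)·(8N/e)^(8N).
  (N!)^8/(8N)! ~ (2π N)^(8/2) (N/e)^(8N) / [sqrt(2π·8N) (8N/e)^(8N)]
     = (2π N)^(8/2) / sqrt(2π·8N) · (N/(8N))^(8N)
     = (2π N)^((8−1)/2) / sqrt(8) · 8^(−8N).
Since 8^8 > 1, the factor 8^(−8N) decays exponentially, so the ratio → 0. Substituting N = 5n gives the stated form.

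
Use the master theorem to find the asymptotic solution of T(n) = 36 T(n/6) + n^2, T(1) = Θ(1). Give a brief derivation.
T(n) = Θ(n^2 log n)

log_6 36 = 2, and f(n) = n^2 = Θ(n^(log_6 36)). This is Case 2 of the master theorem: T(n) = Θ(f(n) · log n) = Θ(n^2 log n).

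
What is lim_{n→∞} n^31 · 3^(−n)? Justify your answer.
lim = 0

Exponentials with base > 1 dominate every fixed polynomial: for any fixed c, n^c / 3^n → 0 as n → ∞ (e.g. by the ratio test, or by writing 3^n = e^(n ln 3) and noting e^(n ln 3) / n^c → ∞). Hence n^31 · 3^(−n) = n^31 / 3^n → 0.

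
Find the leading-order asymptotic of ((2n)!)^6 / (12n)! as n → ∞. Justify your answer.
((2n)!)^6/(12n)! ~ ((2π·2n)^(5/2) / sqrt(6)) · 6^(−6·2n)  →  0

Write N = 2n. Stirling: N! ~ sqrt(2π N)(N/e)^N and (6N)! ~ sqrt(2π·6N)·(6N/e)^(6N).
  (N!)^6/(6N)! ~ (2π N)^(6/2) (N/e)^(6N) / [sqrt(2π·6N) (6N/e)^(6N)]
     = (2π N)^(6/2) / sqrt(2π·6N) · (N/(6N))^(6N)
     = (2π N)^((6−1)/2) / sqrt(6) · 6^(−6N).
Since 6^6 > 1, the factor 6^(−6N) decays exponentially, so the ratio → 0. Substituting N = 2n gives the stated form.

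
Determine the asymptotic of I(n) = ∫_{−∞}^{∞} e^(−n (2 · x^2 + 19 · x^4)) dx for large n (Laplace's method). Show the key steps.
I(n) ~ sqrt(π/(2n))

φ(x) = 2 · x^2 + 19 · x^4 has its unique global minimum at x* = 0 (since φ'(x) = 4x + 76x^3 = 0 only at x = 0 for real x with both coefficients positive, and φ → ∞ as |x| → ∞). At x* = 0, φ(0) = 0 and φ''(0) = 4. Laplace's method then gives
  I(n) ~ sqrt(2π / (n · φ''(0))) · e^(−n φ(0)) = sqrt(2π / (4n)) = sqrt(π/(2n)).
The 19 · x^4 term contributes only at subleading order (an O(1/n) relative correction).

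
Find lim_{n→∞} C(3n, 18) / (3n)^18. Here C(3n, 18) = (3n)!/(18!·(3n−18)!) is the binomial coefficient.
lim = 1/18! = 1/6402373705728000

With N = 3n → ∞: C(N, 18) / N^18 = [N(N−1)…(N−17)] / (18! · N^18) = (1/18!) · 1 · (1 − 1/(3n)) · … · (1 − 17/(3n)). Each factor → 1 as N → ∞, so the limit is 1/18! = 1/6402373705728000.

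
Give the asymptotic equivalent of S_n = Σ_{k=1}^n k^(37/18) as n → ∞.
S_n ~ (18/55) · n^(55/18)

Integral comparison: Σ_{k=1}^n k^(37/18) = ∫_0^n x^(37/18) dx + O(n^(37/18)). The integral is n^(1 + 37/18) / (1 + 37/18) = n^((37+18)/18) / ((37+18)/18) = (18/55) · n^(55/18).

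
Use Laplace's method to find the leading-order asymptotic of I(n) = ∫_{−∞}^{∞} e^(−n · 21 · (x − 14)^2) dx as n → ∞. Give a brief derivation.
I(n) = sqrt(π/(21n))

Here φ(x) = 21 · (x − 14)^2 has its unique minimum at x* = 14 with φ(x*) = 0 and φ''(x*) = 42. Laplace's method gives
  I(n) ~ e^(−n φ(x*)) · sqrt(2π / (n · φ''(x*))) = sqrt(2π / (42n)) = sqrt(π/(21n)).
This is exact: substituting u = (x − 14)·sqrt(21n) gives I(n) = (1/sqrt(21n)) ∫_{−∞}^{∞} e^(−u^2) du = sqrt(π/(21n)).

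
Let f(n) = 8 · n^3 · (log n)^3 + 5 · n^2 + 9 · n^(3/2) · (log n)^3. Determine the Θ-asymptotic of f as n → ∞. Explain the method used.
f(n) ∈ Θ(n^3 · (log n)^3)

Compare the terms by growth order. For large n, n^a · (log n)^b dominates n^a' · (log n)^b' iff a > a', or (a = a' and b > b'). Ranking the 3 terms shows the dominant one is 8 · n^3 · (log n)^3. Hence f(n) ∈ Θ(n^3 · (log n)^3).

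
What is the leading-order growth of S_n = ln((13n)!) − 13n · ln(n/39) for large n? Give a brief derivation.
S_n ~ 13n · (ln 507 − 1) + O(ln n)

Stirling: ln((13n)!) = 13n ln(13n) − 13n + O(ln n).
  S_n = 13n ln(13n) − 13n − 13n ln(n/39) + O(ln n)
      = 13n ln(13n) − 13n ln n + 13n ln 39 − 13n + O(ln n)
      = 13n ln 13 + 13n ln 39 − 13n + O(ln n)
      = 13n (ln 507 − 1) + O(ln n).
Numerically ln(507) − 1 ≈ 5.2285.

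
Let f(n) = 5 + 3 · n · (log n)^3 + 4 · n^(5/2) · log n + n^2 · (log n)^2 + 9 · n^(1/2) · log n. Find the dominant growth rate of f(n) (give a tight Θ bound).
f(n) ∈ Θ(n^(5/2) · log n)

Compare the terms by growth order. For large n, n^a · (log n)^b dominates n^a' · (log n)^b' iff a > a', or (a = a' and b > b'). Ranking the 5 terms shows the dominant one is 4 · n^(5/2) · log n. Hence f(n) ∈ Θ(n^(5/2) · log n).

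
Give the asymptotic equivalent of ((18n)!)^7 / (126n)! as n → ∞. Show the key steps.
((18n)!)^7/(126n)! ~ ((2π·18n)^(6/2) / sqrt(7)) · 7^(−7·18n)  →  0

Write N = 18n. Stirling: N! ~ sqrt(2π N)(N/e)^N and (7N)! ~ sqrt(2π·7N)·(7N/e)^(7N).
  (N!)^7/(7N)! ~ (2π N)^(7/2) (N/e)^(7N) / [sqrt(2π·7N) (7N/e)^(7N)]
     = (2π N)^(7/2) / sqrt(2π·7N) · (N/(7N))^(7N)
     = (2π N)^((7−1)/2) / sqrt(7) · 7^(−7N).
Since 7^7 > 1, the factor 7^(−7N) decays exponentially, so the ratio → 0. Substituting N = 18n gives the stated form.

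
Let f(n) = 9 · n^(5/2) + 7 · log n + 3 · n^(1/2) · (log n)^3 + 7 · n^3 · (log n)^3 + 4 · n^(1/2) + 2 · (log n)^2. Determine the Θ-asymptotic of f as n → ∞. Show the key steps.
f(n) ∈ Θ(n^3 · (log n)^3)

Compare the terms by growth order. For large n, n^a · (log n)^b dominates n^a' · (log n)^b' iff a > a', or (a = a' and b > b'). Ranking the 6 terms shows the dominant one is 7 · n^3 · (log n)^3. Hence f(n) ∈ Θ(n^3 · (log n)^3).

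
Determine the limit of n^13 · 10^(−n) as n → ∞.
lim = 0

Exponentials with base > 1 dominate every fixed polynomial: for any fixed c, n^c / 10^n → 0 as n → ∞ (e.g. by the ratio test, or by writing 10^n = e^(n ln 10) and noting e^(n ln 10) / n^c → ∞). Hence n^13 · 10^(−n) = n^13 / 10^n → 0.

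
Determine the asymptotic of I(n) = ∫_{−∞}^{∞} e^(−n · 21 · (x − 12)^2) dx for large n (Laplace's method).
I(n) = sqrt(π/(21n))

Here φ(x) = 21 · (x − 12)^2 has its unique minimum at x* = 12 with φ(x*) = 0 and φ''(x*) = 42. Laplace's method gives
  I(n) ~ e^(−n φ(x*)) · sqrt(2π / (n · φ''(x*))) = sqrt(2π / (42n)) = sqrt(π/(21n)).
This is exact: substituting u = (x − 12)·sqrt(21n) gives I(n) = (1/sqrt(21n)) ∫_{−∞}^{∞} e^(−u^2) du = sqrt(π/(21n)).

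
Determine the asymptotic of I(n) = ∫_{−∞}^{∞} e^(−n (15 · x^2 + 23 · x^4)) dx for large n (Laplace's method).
I(n) ~ sqrt(π/(15n))

φ(x) = 15 · x^2 + 23 · x^4 has its unique global minimum at x* = 0 (since φ'(x) = 30x + 92x^3 = 0 only at x = 0 for real x with both coefficients positive, and φ → ∞ as |x| → ∞). At x* = 0, φ(0) = 0 and φ''(0) = 30. Laplace's method then gives
  I(n) ~ sqrt(2π / (n · φ''(0))) · e^(−n φ(0)) = sqrt(2π / (30n)) = sqrt(π/(15n)).
The 23 · x^4 term contributes only at subleading order (an O(1/n) relative correction).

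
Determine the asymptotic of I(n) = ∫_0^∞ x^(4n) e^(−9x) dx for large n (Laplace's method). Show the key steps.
I(n) ~ (sqrt(2π·4n) / 9) · (4n/(9e))^(4n)

Write the integrand as exp(4n ln x − 9x) and set f(x) = 4n ln x − 9x. Then f'(x) = 4n/x − 9 = 0 at x* = 4n/9, and f''(x*) = −4n/x*^2 = −9^2/(4n). Laplace's method (interior maximum) gives
  I(n) ~ e^(f(x*)) · sqrt(2π / |f''(x*)|)
        = exp(4n ln(4n/9) − 4n) · sqrt(2π · 4n / 9^2)
        = (4n/9)^(4n) e^(−4n) · sqrt(2π·4n) / 9
        = (sqrt(2π·4n) / 9) · (4n/(9e))^(4n).
This matches Γ(4n+1)/9^(4n+1) with Stirling applied to Γ.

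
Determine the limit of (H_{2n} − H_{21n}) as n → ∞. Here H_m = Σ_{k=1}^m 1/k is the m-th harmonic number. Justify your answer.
lim = ln(2/21)

Euler-Maclaurin gives H_m = ln m + γ + 1/(2m) + O(1/m^2). The γ and O(1/m) terms cancel in the difference:
  H_{2n} − H_{21n} = ln(2n) − ln(21n) + O(1/n) = ln(2/21) + O(1/n).
Hence the limit is ln(2/21).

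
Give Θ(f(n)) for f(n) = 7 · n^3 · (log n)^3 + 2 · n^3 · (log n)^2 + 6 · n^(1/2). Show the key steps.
f(n) ∈ Θ(n^3 · (log n)^3)

Compare the terms by growth order. For large n, n^a · (log n)^b dominates n^a' · (log n)^b' iff a > a', or (a = a' and b > b'). Ranking the 3 terms shows the dominant one is 7 · n^3 · (log n)^3. Hence f(n) ∈ Θ(n^3 · (log n)^3).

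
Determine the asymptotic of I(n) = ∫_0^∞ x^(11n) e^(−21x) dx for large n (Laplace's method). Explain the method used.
I(n) ~ (sqrt(2π·11n) / 21) · (11n/(21e))^(11n)

Write the integrand as exp(11n ln x − 21x) and set f(x) = 11n ln x − 21x. Then f'(x) = 11n/x − 21 = 0 at x* = 11n/21, and f''(x*) = −11n/x*^2 = −21^2/(11n). Laplace's method (interior maximum) gives
  I(n) ~ e^(f(x*)) · sqrt(2π / |f''(x*)|)
        = exp(11n ln(11n/21) − 11n) · sqrt(2π · 11n / 21^2)
        = (11n/21)^(11n) e^(−11n) · sqrt(2π·11n) / 21
        = (sqrt(2π·11n) / 21) · (11n/(21e))^(11n).
This matches Γ(11n+1)/21^(11n+1) with Stirling applied to Γ.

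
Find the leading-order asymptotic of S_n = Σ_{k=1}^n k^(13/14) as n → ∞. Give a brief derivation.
S_n ~ (14/27) · n^(27/14)

Integral comparison: Σ_{k=1}^n k^(13/14) = ∫_0^n x^(13/14) dx + O(n^(13/14)). The integral is n^(1 + 13/14) / (1 + 13/14) = n^((13+14)/14) / ((13+14)/14) = (14/27) · n^(27/14).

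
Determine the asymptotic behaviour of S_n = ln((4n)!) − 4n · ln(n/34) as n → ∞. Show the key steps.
S_n ~ 4n · (ln 136 − 1) + O(ln n)

Stirling: ln((4n)!) = 4n ln(4n) − 4n + O(ln n).
  S_n = 4n ln(4n) − 4n − 4n ln(n/34) + O(ln n)
      = 4n ln(4n) − 4n ln n + 4n ln 34 − 4n + O(ln n)
      = 4n ln 4 + 4n ln 34 − 4n + O(ln n)
      = 4n (ln 136 − 1) + O(ln n).
Numerically ln(136) − 1 ≈ 3.9127.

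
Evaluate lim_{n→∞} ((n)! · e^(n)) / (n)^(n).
lim = ∞

Stirling: (n)! ~ sqrt(2π·n) · (n/e)^(n). Hence
  (n)! · e^(n) / (n)^(n) ~ sqrt(2π·n) = sqrt(2π) · sqrt(n) → ∞.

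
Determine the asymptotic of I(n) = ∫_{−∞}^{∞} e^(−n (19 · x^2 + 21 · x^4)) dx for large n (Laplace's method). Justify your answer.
I(n) ~ sqrt(π/(19n))

φ(x) = 19 · x^2 + 21 · x^4 has its unique global minimum at x* = 0 (since φ'(x) = 38x + 84x^3 = 0 only at x = 0 for real x with both coefficients positive, and φ → ∞ as |x| → ∞). At x* = 0, φ(0) = 0 and φ''(0) = 38. Laplace's method then gives
  I(n) ~ sqrt(2π / (n · φ''(0))) · e^(−n φ(0)) = sqrt(2π / (38n)) = sqrt(π/(19n)).
The 21 · x^4 term contributes only at subleading order (an O(1/n) relative correction).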